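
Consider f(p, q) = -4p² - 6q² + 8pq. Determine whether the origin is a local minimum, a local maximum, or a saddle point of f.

local maximum

The Hessian at the origin is H = [[-8, 8], [8, -12]].
det H = -8·-12 − (8)² = 32 > 0 and H[1,1] = -8 < 0, so H is negative definite.
Therefore the origin is a local maximum.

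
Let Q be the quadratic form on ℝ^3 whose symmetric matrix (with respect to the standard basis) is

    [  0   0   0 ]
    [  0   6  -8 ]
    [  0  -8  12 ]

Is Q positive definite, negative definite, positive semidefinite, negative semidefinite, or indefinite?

Applying the same elementary operations to the rows and columns of A produces a congruent diagonal matrix with entries 0, 6, 4/3.
So there are 2 positive, 1 zero pivots.
Hence Q is positive semidefinite.

positive semidefinite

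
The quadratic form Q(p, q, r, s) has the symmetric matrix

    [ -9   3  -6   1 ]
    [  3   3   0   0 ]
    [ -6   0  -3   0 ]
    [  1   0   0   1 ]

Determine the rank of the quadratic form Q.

Row reduction of A gives 4 nonzero rows, so rank A = 4.

4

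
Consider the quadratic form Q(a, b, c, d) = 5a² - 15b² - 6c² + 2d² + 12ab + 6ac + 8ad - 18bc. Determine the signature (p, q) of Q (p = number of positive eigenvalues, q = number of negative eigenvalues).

The associated matrix is A = [[5, 6, 3, 4], [6, -15, -9, 0], [3, -9, -6, 0], [4, 0, 0, 2]].
Symmetric row and column elimination reduces A to a congruent diagonal form with pivots 5, -111/5, -24/37, 0.
So there are 1 positive, 2 negative, 1 zero pivots.

(1, 2)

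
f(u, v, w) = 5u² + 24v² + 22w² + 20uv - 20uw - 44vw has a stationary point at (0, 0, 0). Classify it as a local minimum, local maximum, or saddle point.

The Hessian at the origin is H = [[10, 20, -20], [20, 48, -44], [-20, -44, 44]].
Symmetric row and column elimination reduces H to a congruent diagonal form with pivots 10, 8, 2.
Counting signs: 3 positive.
H is positive definite, so the origin is a strict local minimum.

local minimum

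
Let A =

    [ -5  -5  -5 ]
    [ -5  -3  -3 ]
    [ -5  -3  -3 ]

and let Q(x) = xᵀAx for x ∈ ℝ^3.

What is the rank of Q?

Applying the same elementary operations to the rows and columns of A produces a congruent diagonal matrix with entries -5, 2, 0.
Counting signs: 1 positive, 1 negative, 1 zero.
The rank is the number of nonzero pivots: 2.

2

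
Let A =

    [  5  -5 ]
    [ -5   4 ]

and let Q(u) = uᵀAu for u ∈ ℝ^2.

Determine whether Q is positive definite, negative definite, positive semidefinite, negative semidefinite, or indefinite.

For the 2×2 matrix [[5, -5], [-5, 4]]: det = 5·4 − (-5)² = -5, trace = 9.
det < 0 so the eigenvalues have opposite signs; the form is indefinite.

indefinite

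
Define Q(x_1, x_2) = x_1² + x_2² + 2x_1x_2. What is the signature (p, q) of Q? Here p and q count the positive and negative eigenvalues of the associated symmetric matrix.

Write A = [[1, 1], [1, 1]].
Row-reducing A symmetrically gives the diagonal entries 1, 0.
Counting signs: 1 positive, 1 zero.

(1, 0)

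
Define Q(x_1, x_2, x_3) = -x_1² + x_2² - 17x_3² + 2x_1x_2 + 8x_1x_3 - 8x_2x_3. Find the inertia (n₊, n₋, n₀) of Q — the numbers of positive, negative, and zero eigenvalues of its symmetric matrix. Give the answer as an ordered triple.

(1, 2, 0)

The associated matrix is A = [[-1, 1, 4], [1, 1, -4], [4, -4, -17]].
Applying the same elementary operations to the rows and columns of A produces a congruent diagonal matrix with entries -1, 2, -1.
So there are 1 positive, 2 negative pivots.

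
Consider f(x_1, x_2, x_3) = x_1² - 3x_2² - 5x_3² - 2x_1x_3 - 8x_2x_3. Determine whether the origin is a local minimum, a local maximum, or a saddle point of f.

The Hessian at the origin is H = [[2, 0, -2], [0, -6, -8], [-2, -8, -10]].
Applying the same elementary operations to the rows and columns of H produces a congruent diagonal matrix with entries 2, -6, -4/3.
So there are 1 positive, 2 negative pivots.
H is indefinite, so the origin is a saddle point.

saddle point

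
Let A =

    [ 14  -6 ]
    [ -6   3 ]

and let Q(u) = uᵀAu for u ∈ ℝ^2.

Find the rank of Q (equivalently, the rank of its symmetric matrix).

Row-reducing A symmetrically gives the diagonal entries 14, 3/7.
So there are 2 positive pivots.
The rank is the number of nonzero pivots: 2.

2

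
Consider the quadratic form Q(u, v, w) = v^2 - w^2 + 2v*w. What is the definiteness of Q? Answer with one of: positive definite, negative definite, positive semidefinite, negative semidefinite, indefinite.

The associated matrix is A = [[0, 0, 0], [0, 1, 1], [0, 1, -1]].
Row-reducing A symmetrically gives the diagonal entries 0, 1, -2.
That gives 1 positive, 1 negative, 1 zero pivots.
Hence Q is indefinite.

indefinite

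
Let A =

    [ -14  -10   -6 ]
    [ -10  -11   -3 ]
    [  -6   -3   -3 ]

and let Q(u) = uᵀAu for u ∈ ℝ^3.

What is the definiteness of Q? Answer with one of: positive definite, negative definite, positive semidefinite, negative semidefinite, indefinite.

negative semidefinite

Applying the same elementary operations to the rows and columns of A produces a congruent diagonal matrix with entries -14, -27/7, 0.
So there are 2 negative, 1 zero pivots.
Hence Q is negative semidefinite.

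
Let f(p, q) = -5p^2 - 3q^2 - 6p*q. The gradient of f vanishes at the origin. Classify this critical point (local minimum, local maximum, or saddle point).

local maximum

The Hessian at the origin is H = [[-10, -6], [-6, -6]].
det H = -10·-6 − (-6)² = 24 > 0 and H[1,1] = -10 < 0, so H is negative definite.
Therefore the origin is a local maximum.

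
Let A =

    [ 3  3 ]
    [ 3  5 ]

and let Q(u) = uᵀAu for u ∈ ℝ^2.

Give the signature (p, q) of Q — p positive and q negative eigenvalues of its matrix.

Congruent diagonalization of A (simultaneous row and column reduction) yields pivots 3, 2.
That gives 2 positive pivots.

(2, 0)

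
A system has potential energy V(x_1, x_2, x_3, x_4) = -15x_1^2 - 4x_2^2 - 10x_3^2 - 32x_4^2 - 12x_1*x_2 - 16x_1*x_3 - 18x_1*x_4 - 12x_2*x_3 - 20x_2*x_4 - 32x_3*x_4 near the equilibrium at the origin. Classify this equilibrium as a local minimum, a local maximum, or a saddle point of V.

local maximum

The Hessian at the origin is H = [[-30, -12, -16, -18], [-12, -8, -12, -20], [-16, -12, -20, -32], [-18, -20, -32, -64]].
Applying the same elementary operations to the rows and columns of H produces a congruent diagonal matrix with entries -30, -16/5, -5/3, -2.
Counting signs: 4 negative.
H is negative definite, so the origin is a strict local maximum.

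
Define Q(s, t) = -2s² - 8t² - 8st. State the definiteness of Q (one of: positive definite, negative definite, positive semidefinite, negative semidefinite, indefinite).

negative semidefinite

The symmetric matrix of Q is [[-2, -4], [-4, -8]].
For the 2×2 matrix [[-2, -4], [-4, -8]]: det = -2·-8 − (-4)² = 0, trace = -10.
det = 0 so one eigenvalue is zero; the form is semidefinite with the sign of the trace.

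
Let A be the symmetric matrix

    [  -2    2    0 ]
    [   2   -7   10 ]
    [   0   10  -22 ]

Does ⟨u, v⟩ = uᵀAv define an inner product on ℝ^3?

Leading principal minors: Δ_1 = -2, Δ_2 = 10, Δ_3 = -20.
The signs alternate starting with Δ_1 < 0, so by Sylvester's criterion Q is negative definite.
⟨·,·⟩ is an inner product exactly when A is positive definite.

no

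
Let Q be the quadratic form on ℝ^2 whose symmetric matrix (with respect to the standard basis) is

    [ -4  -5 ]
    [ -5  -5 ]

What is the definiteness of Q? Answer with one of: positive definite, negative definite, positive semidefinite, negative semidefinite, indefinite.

indefinite

For the 2×2 matrix [[-4, -5], [-5, -5]]: det = -4·-5 − (-5)² = -5, trace = -9.
det < 0 so the eigenvalues have opposite signs; the form is indefinite.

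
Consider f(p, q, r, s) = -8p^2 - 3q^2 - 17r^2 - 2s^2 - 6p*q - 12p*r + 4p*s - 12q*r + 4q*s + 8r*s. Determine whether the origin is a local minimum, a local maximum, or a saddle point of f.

local maximum

The Hessian at the origin is H = [[-16, -6, -12, 4], [-6, -6, -12, 4], [-12, -12, -34, 8], [4, 4, 8, -4]].
Row-reducing H symmetrically gives the diagonal entries -16, -15/4, -10, -4/3.
Counting signs: 4 negative.
H is negative definite, so the origin is a strict local maximum.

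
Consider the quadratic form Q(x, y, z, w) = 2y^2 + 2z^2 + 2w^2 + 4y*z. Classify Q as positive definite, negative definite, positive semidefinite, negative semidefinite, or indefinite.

positive semidefinite

The associated matrix is A = [[0, 0, 0, 0], [0, 2, 2, 0], [0, 2, 2, 0], [0, 0, 0, 2]].
Row-reducing A symmetrically gives the diagonal entries 0, 2, 0, 2.
Counting signs: 2 positive, 2 zero.
Hence Q is positive semidefinite.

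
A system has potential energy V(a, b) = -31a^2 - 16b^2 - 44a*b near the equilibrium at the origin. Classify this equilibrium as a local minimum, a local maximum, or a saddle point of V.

local maximum

The Hessian at the origin is H = [[-62, -44], [-44, -32]].
det H = -62·-32 − (-44)² = 48 > 0 and H[1,1] = -62 < 0, so H is negative definite.
Therefore the origin is a local maximum.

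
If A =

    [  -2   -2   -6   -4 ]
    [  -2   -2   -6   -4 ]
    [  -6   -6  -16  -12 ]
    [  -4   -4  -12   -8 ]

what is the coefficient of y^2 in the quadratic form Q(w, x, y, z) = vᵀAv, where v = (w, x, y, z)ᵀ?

The coefficient of y^2 is the diagonal entry A[3,3] = -16.

-16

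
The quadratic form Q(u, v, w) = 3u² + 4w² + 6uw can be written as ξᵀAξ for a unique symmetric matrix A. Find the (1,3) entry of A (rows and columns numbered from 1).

3

The coefficient of u·w in Q is 6. For a symmetric A this equals A[1,3] + A[3,1] = 2·A[1,3].
So A[1,3] = 6/2 = 3.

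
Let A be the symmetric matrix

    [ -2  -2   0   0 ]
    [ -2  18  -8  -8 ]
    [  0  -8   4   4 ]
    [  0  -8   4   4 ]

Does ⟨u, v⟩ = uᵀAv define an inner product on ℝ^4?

Applying the same elementary operations to the rows and columns of A produces a congruent diagonal matrix with entries -2, 20, 4/5, 0.
That gives 2 positive, 1 negative, 1 zero pivots.
Hence Q is indefinite.
⟨·,·⟩ is an inner product exactly when A is positive definite.

no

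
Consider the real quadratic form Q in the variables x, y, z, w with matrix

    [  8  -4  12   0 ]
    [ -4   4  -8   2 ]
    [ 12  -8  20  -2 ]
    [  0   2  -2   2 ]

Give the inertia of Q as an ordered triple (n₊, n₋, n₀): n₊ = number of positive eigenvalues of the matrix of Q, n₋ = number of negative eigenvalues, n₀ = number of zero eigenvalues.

Symmetric row and column elimination reduces A to a congruent diagonal form with pivots 8, 2, 0, 0.
That gives 2 positive, 2 zero pivots.

(2, 0, 2)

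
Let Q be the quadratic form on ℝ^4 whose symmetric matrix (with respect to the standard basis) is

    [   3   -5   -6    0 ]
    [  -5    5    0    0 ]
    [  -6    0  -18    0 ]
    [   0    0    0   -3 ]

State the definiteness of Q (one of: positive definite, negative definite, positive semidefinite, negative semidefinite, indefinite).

Symmetric row and column elimination reduces A to a congruent diagonal form with pivots 3, -10/3, 0, -3.
So there are 1 positive, 2 negative, 1 zero pivots.
Hence Q is indefinite.

indefinite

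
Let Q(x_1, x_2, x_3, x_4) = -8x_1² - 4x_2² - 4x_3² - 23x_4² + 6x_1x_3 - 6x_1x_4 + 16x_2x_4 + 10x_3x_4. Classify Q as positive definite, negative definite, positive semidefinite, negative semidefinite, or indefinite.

negative definite

The associated matrix is A = [[-8, 0, 3, -3], [0, -4, 0, 8], [3, 0, -4, 5], [-3, 8, 5, -23]].
Symmetric row and column elimination reduces A to a congruent diagonal form with pivots -8, -4, -23/8, -15/23.
Counting signs: 4 negative.
Hence Q is negative definite.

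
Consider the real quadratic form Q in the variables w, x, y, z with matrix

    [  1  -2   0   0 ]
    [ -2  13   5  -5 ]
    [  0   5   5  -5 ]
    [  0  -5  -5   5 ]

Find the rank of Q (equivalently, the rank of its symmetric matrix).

Congruent diagonalization of A (simultaneous row and column reduction) yields pivots 1, 9, 20/9, 0.
That gives 3 positive, 1 zero pivots.
The rank is the number of nonzero pivots: 3.

3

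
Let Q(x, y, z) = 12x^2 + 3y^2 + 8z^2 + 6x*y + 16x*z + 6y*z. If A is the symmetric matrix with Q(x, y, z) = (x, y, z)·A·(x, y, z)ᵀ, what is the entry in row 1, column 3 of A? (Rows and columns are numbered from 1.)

The coefficient of x·z in Q is 16. For a symmetric A this equals A[1,3] + A[3,1] = 2·A[1,3].
So A[1,3] = 16/2 = 8.

8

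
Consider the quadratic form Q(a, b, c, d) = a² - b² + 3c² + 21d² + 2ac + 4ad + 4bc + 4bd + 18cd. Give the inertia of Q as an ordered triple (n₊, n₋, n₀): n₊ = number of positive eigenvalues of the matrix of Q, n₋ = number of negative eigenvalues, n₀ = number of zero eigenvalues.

(3, 1, 0)

Write A = [[1, 0, 1, 2], [0, -1, 2, 2], [1, 2, 3, 9], [2, 2, 9, 21]].
Symmetric row and column elimination reduces A to a congruent diagonal form with pivots 1, -1, 6, 5/6.
So there are 3 positive, 1 negative pivots.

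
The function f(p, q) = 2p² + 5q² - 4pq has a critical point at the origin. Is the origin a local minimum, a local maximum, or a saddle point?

local minimum

The Hessian at the origin is H = [[4, -4], [-4, 10]].
det H = 4·10 − (-4)² = 24 > 0 and H[1,1] = 4 > 0, so H is positive definite.
Therefore the origin is a local minimum.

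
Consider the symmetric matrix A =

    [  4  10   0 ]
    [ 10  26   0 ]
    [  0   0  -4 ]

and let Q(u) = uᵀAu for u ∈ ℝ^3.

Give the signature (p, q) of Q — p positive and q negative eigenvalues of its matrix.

An LDLᵀ factorisation of A has diagonal entries 4, 1, -4.
So there are 2 positive, 1 negative pivots.

(2, 1)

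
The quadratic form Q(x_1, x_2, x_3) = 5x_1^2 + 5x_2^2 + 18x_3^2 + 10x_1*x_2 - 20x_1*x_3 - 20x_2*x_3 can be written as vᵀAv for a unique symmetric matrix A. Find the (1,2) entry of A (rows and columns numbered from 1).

The coefficient of x_1·x_2 in Q is 10. For a symmetric A this equals A[1,2] + A[2,1] = 2·A[1,2].
So A[1,2] = 10/2 = 5.

5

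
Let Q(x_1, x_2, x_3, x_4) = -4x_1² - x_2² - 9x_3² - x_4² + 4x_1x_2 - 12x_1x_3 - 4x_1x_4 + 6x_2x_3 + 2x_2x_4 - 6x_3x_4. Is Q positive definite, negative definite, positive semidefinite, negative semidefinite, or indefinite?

The symmetric matrix is A = [[-4, 2, -6, -2], [2, -1, 3, 1], [-6, 3, -9, -3], [-2, 1, -3, -1]].
Symmetric row and column elimination reduces A to a congruent diagonal form with pivots -4, 0, 0, 0.
That gives 1 negative, 3 zero pivots.
Hence Q is negative semidefinite.

negative semidefinite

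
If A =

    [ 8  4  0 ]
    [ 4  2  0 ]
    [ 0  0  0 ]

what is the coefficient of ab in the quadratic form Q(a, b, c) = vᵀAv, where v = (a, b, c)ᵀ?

8

The coefficient of ab is A[1,2] + A[2,1] = 2·4 = 8.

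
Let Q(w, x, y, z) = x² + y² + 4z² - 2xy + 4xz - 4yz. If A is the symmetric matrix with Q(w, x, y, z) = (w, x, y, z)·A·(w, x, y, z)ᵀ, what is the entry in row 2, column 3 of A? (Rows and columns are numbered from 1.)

The coefficient of x·y in Q is -2. For a symmetric A this equals A[2,3] + A[3,2] = 2·A[2,3].
So A[2,3] = -2/2 = -1.

-1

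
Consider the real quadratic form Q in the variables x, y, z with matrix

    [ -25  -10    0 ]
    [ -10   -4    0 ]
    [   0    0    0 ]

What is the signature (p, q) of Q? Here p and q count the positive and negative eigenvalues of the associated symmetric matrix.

Congruent diagonalization of A (simultaneous row and column reduction) yields pivots -25, 0, 0.
So there are 1 negative, 2 zero pivots.

(0, 1)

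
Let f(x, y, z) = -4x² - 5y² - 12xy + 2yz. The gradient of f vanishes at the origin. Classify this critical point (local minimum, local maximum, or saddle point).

The Hessian at the origin is H = [[-8, -12, 0], [-12, -10, 2], [0, 2, 0]].
Applying the same elementary operations to the rows and columns of H produces a congruent diagonal matrix with entries -8, 8, -1/2.
So there are 1 positive, 2 negative pivots.
H is indefinite, so the origin is a saddle point.

saddle point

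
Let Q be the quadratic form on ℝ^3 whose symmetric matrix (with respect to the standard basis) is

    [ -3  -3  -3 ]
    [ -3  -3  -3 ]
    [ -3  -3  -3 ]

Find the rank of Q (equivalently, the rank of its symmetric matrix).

1

Applying the same elementary operations to the rows and columns of A produces a congruent diagonal matrix with entries -3, 0, 0.
That gives 1 negative, 2 zero pivots.
The rank is the number of nonzero pivots: 1.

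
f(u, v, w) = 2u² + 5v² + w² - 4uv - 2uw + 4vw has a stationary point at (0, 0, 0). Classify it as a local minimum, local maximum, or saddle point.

local minimum

The Hessian at the origin is H = [[4, -4, -2], [-4, 10, 4], [-2, 4, 2]].
Symmetric row and column elimination reduces H to a congruent diagonal form with pivots 4, 6, 1/3.
So there are 3 positive pivots.
H is positive definite, so the origin is a strict local minimum.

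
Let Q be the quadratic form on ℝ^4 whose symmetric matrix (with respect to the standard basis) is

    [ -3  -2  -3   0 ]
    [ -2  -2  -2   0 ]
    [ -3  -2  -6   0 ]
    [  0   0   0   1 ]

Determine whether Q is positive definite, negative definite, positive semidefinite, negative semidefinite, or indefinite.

indefinite

An LDLᵀ factorisation of A has diagonal entries -3, -2/3, -3, 1.
So there are 1 positive, 3 negative pivots.
Hence Q is indefinite.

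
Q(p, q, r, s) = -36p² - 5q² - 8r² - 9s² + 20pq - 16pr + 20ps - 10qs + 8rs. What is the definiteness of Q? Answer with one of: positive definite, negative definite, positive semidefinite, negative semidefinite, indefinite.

negative semidefinite

The associated matrix is A = [[-36, 10, -8, 10], [10, -5, 0, -5], [-8, 0, -8, 4], [10, -5, 4, -9]].
Symmetric row and column elimination reduces A to a congruent diagonal form with pivots -36, -20/9, -4, 0.
That gives 3 negative, 1 zero pivots.
Hence Q is negative semidefinite.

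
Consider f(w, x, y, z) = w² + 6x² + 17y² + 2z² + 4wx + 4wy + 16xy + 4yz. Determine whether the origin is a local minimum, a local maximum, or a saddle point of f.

The Hessian at the origin is H = [[2, 4, 4, 0], [4, 12, 16, 0], [4, 16, 34, 4], [0, 0, 4, 4]].
Symmetric row and column elimination reduces H to a congruent diagonal form with pivots 2, 4, 10, 12/5.
That gives 4 positive pivots.
H is positive definite, so the origin is a strict local minimum.

local minimum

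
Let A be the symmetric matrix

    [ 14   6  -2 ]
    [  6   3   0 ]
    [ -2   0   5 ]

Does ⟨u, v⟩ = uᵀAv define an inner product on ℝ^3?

Leading principal minors: Δ_1 = 14, Δ_2 = 6, Δ_3 = 18.
All leading principal minors are positive, so by Sylvester's criterion Q is positive definite.
⟨·,·⟩ is an inner product exactly when A is positive definite.

yes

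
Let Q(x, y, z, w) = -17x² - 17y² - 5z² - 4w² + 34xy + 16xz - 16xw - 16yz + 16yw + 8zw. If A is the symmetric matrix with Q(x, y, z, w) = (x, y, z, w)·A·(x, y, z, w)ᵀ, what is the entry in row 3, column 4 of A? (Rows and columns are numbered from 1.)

4

The coefficient of z·w in Q is 8. For a symmetric A this equals A[3,4] + A[4,3] = 2·A[3,4].
So A[3,4] = 8/2 = 4.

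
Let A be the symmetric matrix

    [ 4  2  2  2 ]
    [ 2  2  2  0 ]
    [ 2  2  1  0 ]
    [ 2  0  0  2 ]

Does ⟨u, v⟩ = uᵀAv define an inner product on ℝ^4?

no

Congruent diagonalization of A (simultaneous row and column reduction) yields pivots 4, 1, -1, 0.
Counting signs: 2 positive, 1 negative, 1 zero.
Hence Q is indefinite.
⟨·,·⟩ is an inner product exactly when A is positive definite.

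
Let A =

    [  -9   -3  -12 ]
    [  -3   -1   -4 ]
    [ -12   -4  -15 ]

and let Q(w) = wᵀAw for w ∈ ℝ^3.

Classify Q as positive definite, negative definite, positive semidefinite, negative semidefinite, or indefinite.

Row-reducing A symmetrically gives the diagonal entries -9, 0, 1.
Counting signs: 1 positive, 1 negative, 1 zero.
Hence Q is indefinite.

indefinite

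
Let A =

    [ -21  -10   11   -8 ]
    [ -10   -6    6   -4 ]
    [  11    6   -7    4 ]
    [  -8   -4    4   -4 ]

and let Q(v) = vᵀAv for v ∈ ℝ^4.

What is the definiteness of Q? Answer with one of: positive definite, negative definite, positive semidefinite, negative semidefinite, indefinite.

Leading principal minors: Δ_1 = -21, Δ_2 = 26, Δ_3 = -20, Δ_4 = 16.
The signs alternate starting with Δ_1 < 0, so by Sylvester's criterion Q is negative definite.

negative definite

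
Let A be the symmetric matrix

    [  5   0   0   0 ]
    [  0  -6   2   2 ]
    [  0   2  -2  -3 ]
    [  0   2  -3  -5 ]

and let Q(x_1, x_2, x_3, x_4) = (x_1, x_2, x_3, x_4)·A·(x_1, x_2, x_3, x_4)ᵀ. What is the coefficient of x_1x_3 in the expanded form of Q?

The coefficient of x_1x_3 is A[1,3] + A[3,1] = 2·0 = 0.

0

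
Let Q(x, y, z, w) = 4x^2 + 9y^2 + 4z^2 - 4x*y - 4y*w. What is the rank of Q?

The associated matrix is A = [[4, -2, 0, 0], [-2, 9, 0, -2], [0, 0, 4, 0], [0, -2, 0, 0]].
Symmetric row and column elimination reduces A to a congruent diagonal form with pivots 4, 8, 4, -1/2.
So there are 3 positive, 1 negative pivots.
The rank is the number of nonzero pivots: 4.

4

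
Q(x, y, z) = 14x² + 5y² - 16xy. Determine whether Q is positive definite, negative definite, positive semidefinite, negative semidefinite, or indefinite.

positive semidefinite

The associated matrix is A = [[14, -8, 0], [-8, 5, 0], [0, 0, 0]].
Symmetric row and column elimination reduces A to a congruent diagonal form with pivots 14, 3/7, 0.
So there are 2 positive, 1 zero pivots.
Hence Q is positive semidefinite.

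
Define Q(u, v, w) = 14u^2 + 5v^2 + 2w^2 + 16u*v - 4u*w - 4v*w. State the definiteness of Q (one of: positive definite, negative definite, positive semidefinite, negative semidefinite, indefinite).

positive semidefinite

The associated matrix is A = [[14, 8, -2], [8, 5, -2], [-2, -2, 2]].
Congruent diagonalization of A (simultaneous row and column reduction) yields pivots 14, 3/7, 0.
Counting signs: 2 positive, 1 zero.
Hence Q is positive semidefinite.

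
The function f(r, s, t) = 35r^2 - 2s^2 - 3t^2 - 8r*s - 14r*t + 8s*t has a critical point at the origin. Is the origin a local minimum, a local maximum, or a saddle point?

saddle point

The Hessian at the origin is H = [[70, -8, -14], [-8, -4, 8], [-14, 8, -6]].
Congruent diagonalization of H (simultaneous row and column reduction) yields pivots 70, -172/35, -20/43.
So there are 1 positive, 2 negative pivots.
H is indefinite, so the origin is a saddle point.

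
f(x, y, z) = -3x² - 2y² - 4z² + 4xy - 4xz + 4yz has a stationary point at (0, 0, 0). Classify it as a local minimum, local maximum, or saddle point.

local maximum

The Hessian at the origin is H = [[-6, 4, -4], [4, -4, 4], [-4, 4, -8]].
Symmetric row and column elimination reduces H to a congruent diagonal form with pivots -6, -4/3, -4.
Counting signs: 3 negative.
H is negative definite, so the origin is a strict local maximum.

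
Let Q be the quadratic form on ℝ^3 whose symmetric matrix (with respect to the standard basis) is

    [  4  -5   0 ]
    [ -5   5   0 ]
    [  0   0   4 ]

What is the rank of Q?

3

Applying the same elementary operations to the rows and columns of A produces a congruent diagonal matrix with entries 4, -5/4, 4.
Counting signs: 2 positive, 1 negative.
The rank is the number of nonzero pivots: 3.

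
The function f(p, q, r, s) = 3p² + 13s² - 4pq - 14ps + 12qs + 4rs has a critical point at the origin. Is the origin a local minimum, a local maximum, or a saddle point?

saddle point

The Hessian at the origin is H = [[6, -4, 0, -14], [-4, 0, 0, 12], [0, 0, 0, 4], [-14, 12, 4, 26]].
H is indefinite, so the origin is a saddle point.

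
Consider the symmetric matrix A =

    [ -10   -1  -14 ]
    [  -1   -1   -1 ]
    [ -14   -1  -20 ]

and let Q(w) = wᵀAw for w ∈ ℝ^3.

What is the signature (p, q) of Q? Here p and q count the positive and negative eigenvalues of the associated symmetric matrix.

Row-reducing A symmetrically gives the diagonal entries -10, -9/10, -2/9.
That gives 3 negative pivots.

(0, 3)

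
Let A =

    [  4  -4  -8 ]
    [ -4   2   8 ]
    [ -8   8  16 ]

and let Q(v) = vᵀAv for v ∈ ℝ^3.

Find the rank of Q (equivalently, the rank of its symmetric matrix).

2

Applying the same elementary operations to the rows and columns of A produces a congruent diagonal matrix with entries 4, -2, 0.
That gives 1 positive, 1 negative, 1 zero pivots.
The rank is the number of nonzero pivots: 2.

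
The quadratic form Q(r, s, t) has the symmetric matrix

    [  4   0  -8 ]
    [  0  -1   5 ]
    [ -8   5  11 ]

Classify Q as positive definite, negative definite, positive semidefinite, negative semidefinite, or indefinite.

Symmetric row and column elimination reduces A to a congruent diagonal form with pivots 4, -1, 20.
Counting signs: 2 positive, 1 negative.
Hence Q is indefinite.

indefinite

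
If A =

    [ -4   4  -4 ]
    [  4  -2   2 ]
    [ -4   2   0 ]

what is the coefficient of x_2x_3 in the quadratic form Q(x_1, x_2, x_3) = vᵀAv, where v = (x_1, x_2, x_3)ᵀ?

4

The coefficient of x_2x_3 is A[2,3] + A[3,2] = 2·2 = 4.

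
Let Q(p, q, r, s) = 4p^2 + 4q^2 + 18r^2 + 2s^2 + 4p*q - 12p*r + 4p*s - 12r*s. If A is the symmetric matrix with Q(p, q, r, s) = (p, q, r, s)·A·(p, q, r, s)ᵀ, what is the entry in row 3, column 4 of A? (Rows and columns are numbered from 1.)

-6

The coefficient of r·s in Q is -12. For a symmetric A this equals A[3,4] + A[4,3] = 2·A[3,4].
So A[3,4] = -12/2 = -6.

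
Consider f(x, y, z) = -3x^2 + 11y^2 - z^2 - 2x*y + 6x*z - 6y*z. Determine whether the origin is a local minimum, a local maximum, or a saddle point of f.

saddle point

The Hessian at the origin is H = [[-6, -2, 6], [-2, 22, -6], [6, -6, -2]].
Row-reducing H symmetrically gives the diagonal entries -6, 68/3, 20/17.
So there are 2 positive, 1 negative pivots.
H is indefinite, so the origin is a saddle point.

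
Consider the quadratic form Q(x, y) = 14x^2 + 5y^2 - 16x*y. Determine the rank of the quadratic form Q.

2

The associated matrix is A = [[14, -8], [-8, 5]].
Row-reducing A symmetrically gives the diagonal entries 14, 3/7.
So there are 2 positive pivots.
The rank is the number of nonzero pivots: 2.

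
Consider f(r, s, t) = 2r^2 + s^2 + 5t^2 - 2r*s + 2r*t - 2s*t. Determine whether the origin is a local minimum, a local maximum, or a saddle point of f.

local minimum

The Hessian at the origin is H = [[4, -2, 2], [-2, 2, -2], [2, -2, 10]].
Congruent diagonalization of H (simultaneous row and column reduction) yields pivots 4, 1, 8.
Counting signs: 3 positive.
H is positive definite, so the origin is a strict local minimum.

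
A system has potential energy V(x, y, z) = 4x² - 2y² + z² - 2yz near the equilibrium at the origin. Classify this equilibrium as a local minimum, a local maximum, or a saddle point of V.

The Hessian at the origin is H = [[8, 0, 0], [0, -4, -2], [0, -2, 2]].
Congruent diagonalization of H (simultaneous row and column reduction) yields pivots 8, -4, 3.
So there are 2 positive, 1 negative pivots.
H is indefinite, so the origin is a saddle point.

saddle point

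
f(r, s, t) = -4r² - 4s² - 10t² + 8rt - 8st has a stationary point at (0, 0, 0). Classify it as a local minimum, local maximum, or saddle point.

local maximum

The Hessian at the origin is H = [[-8, 0, 8], [0, -8, -8], [8, -8, -20]].
Congruent diagonalization of H (simultaneous row and column reduction) yields pivots -8, -8, -4.
That gives 3 negative pivots.
H is negative definite, so the origin is a strict local maximum.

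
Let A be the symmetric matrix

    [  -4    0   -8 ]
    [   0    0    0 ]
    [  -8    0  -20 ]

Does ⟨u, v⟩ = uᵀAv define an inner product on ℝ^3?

no

Congruent diagonalization of A (simultaneous row and column reduction) yields pivots -4, 0, -4.
So there are 2 negative, 1 zero pivots.
Hence Q is negative semidefinite.
⟨·,·⟩ is an inner product exactly when A is positive definite.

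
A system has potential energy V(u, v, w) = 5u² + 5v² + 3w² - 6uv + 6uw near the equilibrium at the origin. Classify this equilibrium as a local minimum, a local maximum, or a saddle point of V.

The Hessian at the origin is H = [[10, -6, 6], [-6, 10, 0], [6, 0, 6]].
Row-reducing H symmetrically gives the diagonal entries 10, 32/5, 3/8.
That gives 3 positive pivots.
H is positive definite, so the origin is a strict local minimum.

local minimum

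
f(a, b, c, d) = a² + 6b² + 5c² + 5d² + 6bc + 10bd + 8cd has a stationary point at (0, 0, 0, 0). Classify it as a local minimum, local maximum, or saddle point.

local minimum

The Hessian at the origin is H = [[2, 0, 0, 0], [0, 12, 6, 10], [0, 6, 10, 8], [0, 10, 8, 10]].
Applying the same elementary operations to the rows and columns of H produces a congruent diagonal matrix with entries 2, 12, 7, 8/21.
So there are 4 positive pivots.
H is positive definite, so the origin is a strict local minimum.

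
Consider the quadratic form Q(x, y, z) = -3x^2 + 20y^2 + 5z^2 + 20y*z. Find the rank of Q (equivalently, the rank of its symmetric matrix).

The associated matrix is A = [[-3, 0, 0], [0, 20, 10], [0, 10, 5]].
Congruent diagonalization of A (simultaneous row and column reduction) yields pivots -3, 20, 0.
So there are 1 positive, 1 negative, 1 zero pivots.
The rank is the number of nonzero pivots: 2.

2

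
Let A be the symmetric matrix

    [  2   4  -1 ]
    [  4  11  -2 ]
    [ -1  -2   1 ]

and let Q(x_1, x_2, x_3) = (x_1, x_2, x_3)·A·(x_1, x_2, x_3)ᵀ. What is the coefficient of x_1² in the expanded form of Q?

The coefficient of x_1² is the diagonal entry A[1,1] = 2.

2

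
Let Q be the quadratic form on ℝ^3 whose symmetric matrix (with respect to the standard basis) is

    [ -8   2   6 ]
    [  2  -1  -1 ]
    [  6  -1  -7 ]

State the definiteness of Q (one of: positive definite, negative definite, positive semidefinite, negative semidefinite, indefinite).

negative definite

Congruent diagonalization of A (simultaneous row and column reduction) yields pivots -8, -1/2, -2.
That gives 3 negative pivots.
Hence Q is negative definite.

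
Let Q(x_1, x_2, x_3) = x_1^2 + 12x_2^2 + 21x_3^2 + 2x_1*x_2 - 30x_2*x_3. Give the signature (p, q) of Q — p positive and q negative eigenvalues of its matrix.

Write A = [[1, 1, 0], [1, 12, -15], [0, -15, 21]].
Applying the same elementary operations to the rows and columns of A produces a congruent diagonal matrix with entries 1, 11, 6/11.
That gives 3 positive pivots.

(3, 0)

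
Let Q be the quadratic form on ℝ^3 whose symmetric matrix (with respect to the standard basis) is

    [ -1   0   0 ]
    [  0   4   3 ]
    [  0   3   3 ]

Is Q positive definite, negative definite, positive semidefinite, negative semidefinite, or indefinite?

indefinite

An LDLᵀ factorisation of A has diagonal entries -1, 4, 3/4.
That gives 2 positive, 1 negative pivots.
Hence Q is indefinite.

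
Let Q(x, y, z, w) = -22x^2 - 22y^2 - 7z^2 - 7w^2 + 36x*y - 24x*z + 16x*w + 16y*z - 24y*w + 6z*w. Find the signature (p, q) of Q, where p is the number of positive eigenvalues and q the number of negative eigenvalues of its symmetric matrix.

(0, 2)

The associated matrix is A = [[-22, 18, -12, 8], [18, -22, 8, -12], [-12, 8, -7, 3], [8, -12, 3, -7]].
Row-reducing A symmetrically gives the diagonal entries -22, -80/11, 0, 0.
Counting signs: 2 negative, 2 zero.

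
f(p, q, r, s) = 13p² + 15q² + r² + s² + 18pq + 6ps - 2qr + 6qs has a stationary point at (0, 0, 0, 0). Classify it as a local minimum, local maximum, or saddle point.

The Hessian at the origin is H = [[26, 18, 0, 6], [18, 30, -2, 6], [0, -2, 2, 0], [6, 6, 0, 2]].
Row-reducing H symmetrically gives the diagonal entries 26, 228/13, 101/57, 40/101.
So there are 4 positive pivots.
H is positive definite, so the origin is a strict local minimum.

local minimum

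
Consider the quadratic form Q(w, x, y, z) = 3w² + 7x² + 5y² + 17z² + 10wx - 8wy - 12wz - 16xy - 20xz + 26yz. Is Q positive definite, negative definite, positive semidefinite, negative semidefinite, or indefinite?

Write A = [[3, 5, -4, -6], [5, 7, -8, -10], [-4, -8, 5, 13], [-6, -10, 13, 17]].
Row-reducing A symmetrically gives the diagonal entries 3, -4/3, 1, -20.
Counting signs: 2 positive, 2 negative.
Hence Q is indefinite.

indefinite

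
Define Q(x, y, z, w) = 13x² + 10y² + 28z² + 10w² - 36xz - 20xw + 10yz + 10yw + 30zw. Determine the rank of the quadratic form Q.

4

Write A = [[13, 0, -18, -10], [0, 10, 5, 5], [-18, 5, 28, 15], [-10, 5, 15, 10]].
Symmetric row and column elimination reduces A to a congruent diagonal form with pivots 13, 10, 15/26, -10/3.
So there are 3 positive, 1 negative pivots.
The rank is the number of nonzero pivots: 4.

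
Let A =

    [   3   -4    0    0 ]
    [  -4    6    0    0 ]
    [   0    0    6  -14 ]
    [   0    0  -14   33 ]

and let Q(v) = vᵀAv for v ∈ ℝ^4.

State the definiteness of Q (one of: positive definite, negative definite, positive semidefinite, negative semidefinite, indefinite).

Congruent diagonalization of A (simultaneous row and column reduction) yields pivots 3, 2/3, 6, 1/3.
Counting signs: 4 positive.
Hence Q is positive definite.

positive definite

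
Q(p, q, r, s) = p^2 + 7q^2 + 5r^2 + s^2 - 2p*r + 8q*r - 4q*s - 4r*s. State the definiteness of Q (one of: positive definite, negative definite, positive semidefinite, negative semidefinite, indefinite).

positive semidefinite

The associated matrix is A = [[1, 0, -1, 0], [0, 7, 4, -2], [-1, 4, 5, -2], [0, -2, -2, 1]].
Symmetric row and column elimination reduces A to a congruent diagonal form with pivots 1, 7, 12/7, 0.
That gives 3 positive, 1 zero pivots.
Hence Q is positive semidefinite.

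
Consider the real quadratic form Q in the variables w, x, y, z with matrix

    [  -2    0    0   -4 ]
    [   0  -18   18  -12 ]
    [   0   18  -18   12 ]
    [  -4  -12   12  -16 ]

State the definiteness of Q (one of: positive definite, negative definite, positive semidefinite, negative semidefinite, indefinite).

Applying the same elementary operations to the rows and columns of A produces a congruent diagonal matrix with entries -2, -18, 0, 0.
That gives 2 negative, 2 zero pivots.
Hence Q is negative semidefinite.

negative semidefinite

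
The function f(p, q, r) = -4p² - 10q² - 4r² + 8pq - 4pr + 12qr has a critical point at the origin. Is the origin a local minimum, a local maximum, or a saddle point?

local maximum

The Hessian at the origin is H = [[-8, 8, -4], [8, -20, 12], [-4, 12, -8]].
An LDLᵀ factorisation of H has diagonal entries -8, -12, -2/3.
So there are 3 negative pivots.
H is negative definite, so the origin is a strict local maximum.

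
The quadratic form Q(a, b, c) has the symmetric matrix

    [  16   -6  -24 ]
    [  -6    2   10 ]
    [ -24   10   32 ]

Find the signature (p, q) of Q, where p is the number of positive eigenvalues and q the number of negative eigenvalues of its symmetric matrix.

(1, 1)

Row-reducing A symmetrically gives the diagonal entries 16, -1/4, 0.
Counting signs: 1 positive, 1 negative, 1 zero.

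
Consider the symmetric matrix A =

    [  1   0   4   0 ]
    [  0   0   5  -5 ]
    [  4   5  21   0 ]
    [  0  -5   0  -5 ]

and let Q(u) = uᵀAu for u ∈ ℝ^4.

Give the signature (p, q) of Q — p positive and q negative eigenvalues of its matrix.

(2, 1)

By Sylvester's law of inertia any congruent diagonalization of A has 2 positive, 1 negative and 1 zero entries.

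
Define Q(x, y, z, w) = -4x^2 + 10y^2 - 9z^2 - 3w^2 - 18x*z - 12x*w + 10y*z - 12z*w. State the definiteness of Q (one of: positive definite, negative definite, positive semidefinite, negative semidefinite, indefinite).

The symmetric matrix is A = [[-4, 0, -9, -6], [0, 10, 5, 0], [-9, 5, -9, -6], [-6, 0, -6, -3]].
Applying the same elementary operations to the rows and columns of A produces a congruent diagonal matrix with entries -4, 10, 35/4, -3/7.
So there are 2 positive, 2 negative pivots.
Hence Q is indefinite.

indefinite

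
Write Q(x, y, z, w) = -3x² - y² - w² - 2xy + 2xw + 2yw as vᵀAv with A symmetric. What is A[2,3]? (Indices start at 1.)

The coefficient of y·z in Q is 0. For a symmetric A this equals A[2,3] + A[3,2] = 2·A[2,3].
So A[2,3] = 0/2 = 0.

0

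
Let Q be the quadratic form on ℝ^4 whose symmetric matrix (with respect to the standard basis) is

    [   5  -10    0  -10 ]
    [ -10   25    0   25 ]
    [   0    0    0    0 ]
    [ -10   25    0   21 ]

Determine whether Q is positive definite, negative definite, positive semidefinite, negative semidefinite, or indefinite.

indefinite

Row-reducing A symmetrically gives the diagonal entries 5, 5, 0, -4.
So there are 2 positive, 1 negative, 1 zero pivots.
Hence Q is indefinite.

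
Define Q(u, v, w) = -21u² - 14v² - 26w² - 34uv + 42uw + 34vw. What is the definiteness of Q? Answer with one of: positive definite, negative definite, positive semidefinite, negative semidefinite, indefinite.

Write A = [[-21, -17, 21], [-17, -14, 17], [21, 17, -26]].
An LDLᵀ factorisation of A has diagonal entries -21, -5/21, -5.
Counting signs: 3 negative.
Hence Q is negative definite.

negative definite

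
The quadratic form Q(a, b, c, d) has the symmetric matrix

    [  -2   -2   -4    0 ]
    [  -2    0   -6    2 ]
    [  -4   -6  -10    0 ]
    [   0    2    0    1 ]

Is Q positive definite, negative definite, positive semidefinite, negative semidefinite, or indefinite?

indefinite

Applying the same elementary operations to the rows and columns of A produces a congruent diagonal matrix with entries -2, 2, -4, 0.
That gives 1 positive, 2 negative, 1 zero pivots.
Hence Q is indefinite.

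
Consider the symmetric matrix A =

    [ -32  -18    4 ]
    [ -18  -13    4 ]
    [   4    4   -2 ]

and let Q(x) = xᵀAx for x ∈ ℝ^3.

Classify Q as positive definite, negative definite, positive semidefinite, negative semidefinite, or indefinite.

negative definite

An LDLᵀ factorisation of A has diagonal entries -32, -23/8, -10/23.
Counting signs: 3 negative.
Hence Q is negative definite.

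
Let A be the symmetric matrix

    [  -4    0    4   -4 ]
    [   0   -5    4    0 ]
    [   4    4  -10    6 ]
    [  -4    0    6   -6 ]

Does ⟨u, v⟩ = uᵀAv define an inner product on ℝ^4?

Congruent diagonalization of A (simultaneous row and column reduction) yields pivots -4, -5, -14/5, -4/7.
Counting signs: 4 negative.
Hence Q is negative definite.
⟨·,·⟩ is an inner product exactly when A is positive definite.

no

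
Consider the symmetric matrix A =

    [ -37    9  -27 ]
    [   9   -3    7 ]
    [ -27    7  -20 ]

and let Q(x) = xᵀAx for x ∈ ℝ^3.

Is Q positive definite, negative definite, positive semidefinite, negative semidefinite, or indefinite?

negative definite

Leading principal minors: Δ_1 = -37, Δ_2 = 30, Δ_3 = -2.
The signs alternate starting with Δ_1 < 0, so by Sylvester's criterion Q is negative definite.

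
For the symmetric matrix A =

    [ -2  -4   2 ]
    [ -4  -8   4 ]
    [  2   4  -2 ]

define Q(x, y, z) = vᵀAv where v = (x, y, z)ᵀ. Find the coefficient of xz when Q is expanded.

4

The coefficient of xz is A[1,3] + A[3,1] = 2·2 = 4.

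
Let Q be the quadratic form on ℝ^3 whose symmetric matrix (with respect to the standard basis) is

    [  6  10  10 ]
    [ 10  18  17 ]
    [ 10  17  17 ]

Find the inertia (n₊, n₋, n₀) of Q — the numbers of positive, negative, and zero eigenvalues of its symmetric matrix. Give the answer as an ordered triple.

Applying the same elementary operations to the rows and columns of A produces a congruent diagonal matrix with entries 6, 4/3, 1/4.
That gives 3 positive pivots.

(3, 0, 0)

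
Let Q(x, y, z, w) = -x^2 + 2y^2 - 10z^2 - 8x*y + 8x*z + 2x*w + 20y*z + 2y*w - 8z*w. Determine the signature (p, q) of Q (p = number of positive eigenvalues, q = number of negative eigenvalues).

(3, 1)

The symmetric matrix is A = [[-1, -4, 4, 1], [-4, 2, 10, 1], [4, 10, -10, -4], [1, 1, -4, 0]].
Row-reducing A symmetrically gives the diagonal entries -1, 18, 4, 1/4.
So there are 3 positive, 1 negative pivots.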